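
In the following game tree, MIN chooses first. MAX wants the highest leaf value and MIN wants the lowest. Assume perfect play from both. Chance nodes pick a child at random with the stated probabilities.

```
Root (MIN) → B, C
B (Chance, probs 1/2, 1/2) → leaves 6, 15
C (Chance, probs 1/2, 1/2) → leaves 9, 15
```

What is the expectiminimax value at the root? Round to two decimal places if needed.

10.5

B (Chance): 1/2·6 + 1/2·15 = 10.5
C (Chance): 1/2·9 + 1/2·15 = 12
Root (MIN): min(10.5, 12) = 10.5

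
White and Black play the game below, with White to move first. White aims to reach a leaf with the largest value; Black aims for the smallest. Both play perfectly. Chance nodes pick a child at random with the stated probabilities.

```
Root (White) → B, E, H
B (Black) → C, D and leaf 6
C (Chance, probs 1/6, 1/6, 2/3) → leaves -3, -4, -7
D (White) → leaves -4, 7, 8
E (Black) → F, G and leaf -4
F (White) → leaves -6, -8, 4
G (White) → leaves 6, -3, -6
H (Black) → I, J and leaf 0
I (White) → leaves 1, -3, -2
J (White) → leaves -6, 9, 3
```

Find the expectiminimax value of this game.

0

C (Chance): 1/6·-3 + 1/6·-4 + 2/3·-7 = -5.83
D (White): max(-4, 7, 8) = 8
B (Black): min(-5.83, 8, 6) = -5.83
F (White): max(-6, -8, 4) = 4
G (White): max(6, -3, -6) = 6
E (Black): min(4, 6, -4) = -4
I (White): max(1, -3, -2) = 1
J (White): max(-6, 9, 3) = 9
H (Black): min(1, 9, 0) = 0
Root (White): max(-5.83, -4, 0) = 0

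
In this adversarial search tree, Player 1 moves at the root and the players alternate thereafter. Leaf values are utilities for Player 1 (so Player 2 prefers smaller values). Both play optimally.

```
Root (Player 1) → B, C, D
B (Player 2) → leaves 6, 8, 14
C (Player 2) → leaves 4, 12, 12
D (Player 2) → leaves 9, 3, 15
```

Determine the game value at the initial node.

6

B (Player 2): min(6, 8, 14) = 6
C (Player 2): min(4, 12, 12) = 4
D (Player 2): min(9, 3, 15) = 3
Root (Player 1): max(6, 4, 3) = 6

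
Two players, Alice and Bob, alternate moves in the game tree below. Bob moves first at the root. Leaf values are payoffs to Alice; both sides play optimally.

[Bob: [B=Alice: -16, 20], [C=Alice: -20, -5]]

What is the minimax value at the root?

B (Alice): max(-16, 20) = 20
C (Alice): max(-20, -5) = -5
Root (Bob): min(20, -5) = -5

-5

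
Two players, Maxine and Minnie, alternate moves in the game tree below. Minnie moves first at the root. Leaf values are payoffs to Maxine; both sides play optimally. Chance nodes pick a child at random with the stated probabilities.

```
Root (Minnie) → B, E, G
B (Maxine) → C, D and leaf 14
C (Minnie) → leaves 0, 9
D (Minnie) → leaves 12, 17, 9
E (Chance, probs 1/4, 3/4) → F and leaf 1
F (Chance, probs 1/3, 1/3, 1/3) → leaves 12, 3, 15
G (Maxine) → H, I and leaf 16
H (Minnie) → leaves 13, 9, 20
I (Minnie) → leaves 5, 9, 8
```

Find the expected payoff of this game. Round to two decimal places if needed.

3.25

C (Minnie): min(0, 9) = 0
D (Minnie): min(12, 17, 9) = 9
B (Maxine): max(0, 9, 14) = 14
F (Chance): 1/3·12 + 1/3·3 + 1/3·15 = 10
E (Chance): 1/4·10 + 3/4·1 = 3.25
H (Minnie): min(13, 9, 20) = 9
I (Minnie): min(5, 9, 8) = 5
G (Maxine): max(9, 5, 16) = 16
Root (Minnie): min(14, 3.25, 16) = 3.25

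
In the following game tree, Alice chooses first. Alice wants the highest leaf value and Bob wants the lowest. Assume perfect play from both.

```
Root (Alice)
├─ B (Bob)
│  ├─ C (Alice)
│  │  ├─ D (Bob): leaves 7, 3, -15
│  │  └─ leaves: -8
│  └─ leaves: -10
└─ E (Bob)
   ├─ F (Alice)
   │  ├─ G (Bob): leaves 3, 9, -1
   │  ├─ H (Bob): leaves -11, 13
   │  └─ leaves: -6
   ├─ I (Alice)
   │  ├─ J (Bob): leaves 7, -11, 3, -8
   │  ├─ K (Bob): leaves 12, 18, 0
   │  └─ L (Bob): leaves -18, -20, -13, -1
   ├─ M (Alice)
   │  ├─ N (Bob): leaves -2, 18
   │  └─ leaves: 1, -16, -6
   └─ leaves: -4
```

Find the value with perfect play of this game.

-4

D (Bob): min(7, 3, -15) = -15
C (Alice): max(-15, -8) = -8
B (Bob): min(-8, -10) = -10
G (Bob): min(3, 9, -1) = -1
H (Bob): min(-11, 13) = -11
F (Alice): max(-1, -11, -6) = -1
J (Bob): min(7, -11, 3, -8) = -11
K (Bob): min(12, 18, 0) = 0
L (Bob): min(-18, -20, -13, -1) = -20
I (Alice): max(-11, 0, -20) = 0
N (Bob): min(-2, 18) = -2
M (Alice): max(-2, 1, -16, -6) = 1
E (Bob): min(-1, 0, 1, -4) = -4
Root (Alice): max(-10, -4) = -4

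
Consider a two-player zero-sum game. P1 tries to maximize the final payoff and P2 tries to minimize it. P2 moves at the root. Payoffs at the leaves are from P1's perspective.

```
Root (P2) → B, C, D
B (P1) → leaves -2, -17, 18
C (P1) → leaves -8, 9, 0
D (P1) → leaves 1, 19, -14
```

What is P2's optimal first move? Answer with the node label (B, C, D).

B (P1): max(-2, -17, 18) = 18
C (P1): max(-8, 9, 0) = 9
D (P1): max(1, 19, -14) = 19
Root (P2): min(18, 9, 19) = 9
P2 picks the child with the lowest value: C (value 9).

C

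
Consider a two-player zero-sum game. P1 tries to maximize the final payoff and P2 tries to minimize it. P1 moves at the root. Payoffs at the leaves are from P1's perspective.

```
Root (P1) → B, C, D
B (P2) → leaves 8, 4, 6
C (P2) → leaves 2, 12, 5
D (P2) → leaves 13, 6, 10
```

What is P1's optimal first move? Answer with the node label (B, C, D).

D

B (P2): min(8, 4, 6) = 4
C (P2): min(2, 12, 5) = 2
D (P2): min(13, 6, 10) = 6
Root (P1): max(4, 2, 6) = 6
P1 picks the child with the highest value: D (value 6).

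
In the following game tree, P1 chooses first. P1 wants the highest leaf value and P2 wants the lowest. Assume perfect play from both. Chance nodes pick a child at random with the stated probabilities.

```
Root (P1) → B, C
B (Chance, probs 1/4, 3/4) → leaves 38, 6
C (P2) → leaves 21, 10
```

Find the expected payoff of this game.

B (Chance): 1/4·38 + 3/4·6 = 14
C (P2): min(21, 10) = 10
Root (P1): max(14, 10) = 14

14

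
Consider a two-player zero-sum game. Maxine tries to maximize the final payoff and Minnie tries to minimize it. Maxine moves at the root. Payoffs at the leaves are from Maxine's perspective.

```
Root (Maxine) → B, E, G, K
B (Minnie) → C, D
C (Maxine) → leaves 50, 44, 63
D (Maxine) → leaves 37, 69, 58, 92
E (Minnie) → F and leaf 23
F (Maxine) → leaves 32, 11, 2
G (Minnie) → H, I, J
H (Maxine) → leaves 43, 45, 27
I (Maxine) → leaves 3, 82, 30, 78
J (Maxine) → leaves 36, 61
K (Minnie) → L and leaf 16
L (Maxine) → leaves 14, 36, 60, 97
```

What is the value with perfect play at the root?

63

C (Maxine): max(50, 44, 63) = 63
D (Maxine): max(37, 69, 58, 92) = 92
B (Minnie): min(63, 92) = 63
F (Maxine): max(32, 11, 2) = 32
E (Minnie): min(32, 23) = 23
H (Maxine): max(43, 45, 27) = 45
I (Maxine): max(3, 82, 30, 78) = 82
J (Maxine): max(36, 61) = 61
G (Minnie): min(45, 82, 61) = 45
L (Maxine): max(14, 36, 60, 97) = 97
K (Minnie): min(97, 16) = 16
Root (Maxine): max(63, 23, 45, 16) = 63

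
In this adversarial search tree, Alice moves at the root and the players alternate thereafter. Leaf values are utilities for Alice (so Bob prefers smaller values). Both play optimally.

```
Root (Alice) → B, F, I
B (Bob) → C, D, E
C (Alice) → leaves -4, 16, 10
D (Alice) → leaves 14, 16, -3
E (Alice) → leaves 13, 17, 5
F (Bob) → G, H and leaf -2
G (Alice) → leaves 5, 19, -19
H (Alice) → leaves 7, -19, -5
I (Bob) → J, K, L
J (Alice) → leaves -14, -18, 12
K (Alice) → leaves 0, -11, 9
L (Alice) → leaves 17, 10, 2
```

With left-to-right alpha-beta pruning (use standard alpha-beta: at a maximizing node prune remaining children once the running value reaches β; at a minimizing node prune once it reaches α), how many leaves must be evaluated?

16

C [α=-∞,β=+∞]: v=16
D [α=-∞,β=16]: v=16 after child 2 ≥ β → β-cutoff, skip 1
E [α=-∞,β=16]: v=17 after child 2 ≥ β → β-cutoff, skip 1
B [α=-∞,β=+∞]: v=16
G [α=16,β=+∞]: v=19
H [α=16,β=19]: v=7
F [α=16,β=+∞]: v=7 after child 2 ≤ α → α-cutoff, skip 1
J [α=16,β=+∞]: v=12
I [α=16,β=+∞]: v=12 after child 1 ≤ α → α-cutoff, skip 2
Root [α=-∞,β=+∞]: v=16
Leaves evaluated: 16 of 25.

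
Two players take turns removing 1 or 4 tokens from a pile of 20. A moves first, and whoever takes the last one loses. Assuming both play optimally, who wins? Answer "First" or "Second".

First

i:   0  1  2  3  4  5  6  7  8  9 10 11 12 13 14 15 16 17 18 19 20
     W  L  W  L  W  W  L  W  L  W  W  L  W  L  W  W  L  W  L  W  W
Position 20 is W, so the first player wins.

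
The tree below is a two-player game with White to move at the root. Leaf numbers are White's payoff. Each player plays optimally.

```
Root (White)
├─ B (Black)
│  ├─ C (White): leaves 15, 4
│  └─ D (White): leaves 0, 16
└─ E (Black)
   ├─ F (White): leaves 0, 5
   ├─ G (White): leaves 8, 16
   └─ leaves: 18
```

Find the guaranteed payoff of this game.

C (White): max(15, 4) = 15
D (White): max(0, 16) = 16
B (Black): min(15, 16) = 15
F (White): max(0, 5) = 5
G (White): max(8, 16) = 16
E (Black): min(5, 16, 18) = 5
Root (White): max(15, 5) = 15

15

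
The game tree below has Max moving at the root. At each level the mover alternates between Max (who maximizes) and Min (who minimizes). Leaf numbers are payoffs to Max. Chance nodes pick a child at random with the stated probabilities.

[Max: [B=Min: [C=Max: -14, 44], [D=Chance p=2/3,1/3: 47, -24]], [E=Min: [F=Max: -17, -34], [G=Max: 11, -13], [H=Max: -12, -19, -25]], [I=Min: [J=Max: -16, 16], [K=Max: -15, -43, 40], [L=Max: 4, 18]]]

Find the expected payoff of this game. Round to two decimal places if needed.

C (Max): max(-14, 44) = 44
D (Chance): 2/3·47 + 1/3·-24 = 23.33
B (Min): min(44, 23.33) = 23.33
F (Max): max(-17, -34) = -17
G (Max): max(11, -13) = 11
H (Max): max(-12, -19, -25) = -12
E (Min): min(-17, 11, -12) = -17
J (Max): max(-16, 16) = 16
K (Max): max(-15, -43, 40) = 40
L (Max): max(4, 18) = 18
I (Min): min(16, 40, 18) = 16
Root (Max): max(23.33, -17, 16) = 23.33

23.33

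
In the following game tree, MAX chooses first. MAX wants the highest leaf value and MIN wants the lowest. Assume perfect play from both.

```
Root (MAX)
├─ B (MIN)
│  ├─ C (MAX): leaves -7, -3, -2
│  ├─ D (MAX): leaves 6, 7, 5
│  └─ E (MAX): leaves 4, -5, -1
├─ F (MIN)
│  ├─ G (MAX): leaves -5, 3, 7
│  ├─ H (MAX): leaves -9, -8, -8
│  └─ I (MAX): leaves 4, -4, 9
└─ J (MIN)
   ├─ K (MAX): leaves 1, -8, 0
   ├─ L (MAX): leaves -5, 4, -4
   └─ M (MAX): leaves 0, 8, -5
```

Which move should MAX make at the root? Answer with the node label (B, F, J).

C (MAX): max(-7, -3, -2) = -2
D (MAX): max(6, 7, 5) = 7
E (MAX): max(4, -5, -1) = 4
B (MIN): min(-2, 7, 4) = -2
G (MAX): max(-5, 3, 7) = 7
H (MAX): max(-9, -8, -8) = -8
I (MAX): max(4, -4, 9) = 9
F (MIN): min(7, -8, 9) = -8
K (MAX): max(1, -8, 0) = 1
L (MAX): max(-5, 4, -4) = 4
M (MAX): max(0, 8, -5) = 8
J (MIN): min(1, 4, 8) = 1
Root (MAX): max(-2, -8, 1) = 1
MAX picks the child with the highest value: J (value 1).

J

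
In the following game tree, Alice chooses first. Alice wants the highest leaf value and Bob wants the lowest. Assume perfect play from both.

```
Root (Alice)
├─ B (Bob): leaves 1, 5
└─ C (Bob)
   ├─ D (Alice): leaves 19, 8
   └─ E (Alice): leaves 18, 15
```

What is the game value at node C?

18

D: max(19, 8) = 19
E: max(18, 15) = 18
C: min(19, 18) = 18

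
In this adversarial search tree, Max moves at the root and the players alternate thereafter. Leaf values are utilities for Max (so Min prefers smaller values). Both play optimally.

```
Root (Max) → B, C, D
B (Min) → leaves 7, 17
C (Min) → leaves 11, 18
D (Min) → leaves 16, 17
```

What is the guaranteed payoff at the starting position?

B (Min): min(7, 17) = 7
C (Min): min(11, 18) = 11
D (Min): min(16, 17) = 16
Root (Max): max(7, 11, 16) = 16

16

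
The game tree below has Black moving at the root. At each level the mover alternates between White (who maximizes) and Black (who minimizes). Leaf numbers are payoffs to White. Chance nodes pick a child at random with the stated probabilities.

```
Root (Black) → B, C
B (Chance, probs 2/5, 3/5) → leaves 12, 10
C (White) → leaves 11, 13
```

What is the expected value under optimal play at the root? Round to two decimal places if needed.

10.8

B (Chance): 2/5·12 + 3/5·10 = 10.8
C (White): max(11, 13) = 13
Root (Black): min(10.8, 13) = 10.8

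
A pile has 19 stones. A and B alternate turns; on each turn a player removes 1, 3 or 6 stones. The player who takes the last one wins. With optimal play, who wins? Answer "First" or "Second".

First

Compute winning (W) and losing (L) positions by backward induction:
i:   0  1  2  3  4  5  6  7  8  9 10 11 12 13 14 15 16 17 18 19
     L  W  L  W  L  W  W  W  W  L  W  L  W  L  W  W  W  W  L  W
Position 19 is W, so the first player wins.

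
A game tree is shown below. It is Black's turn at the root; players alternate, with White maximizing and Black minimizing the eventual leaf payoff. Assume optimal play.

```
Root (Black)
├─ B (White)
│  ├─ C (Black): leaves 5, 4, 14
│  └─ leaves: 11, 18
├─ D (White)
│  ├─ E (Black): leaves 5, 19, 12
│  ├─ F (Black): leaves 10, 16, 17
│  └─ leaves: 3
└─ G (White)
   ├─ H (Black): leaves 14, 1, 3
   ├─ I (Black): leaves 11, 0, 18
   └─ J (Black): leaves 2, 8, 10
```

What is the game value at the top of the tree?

2

C (Black): min(5, 4, 14) = 4
B (White): max(4, 11, 18) = 18
E (Black): min(5, 19, 12) = 5
F (Black): min(10, 16, 17) = 10
D (White): max(5, 10, 3) = 10
H (Black): min(14, 1, 3) = 1
I (Black): min(11, 0, 18) = 0
J (Black): min(2, 8, 10) = 2
G (White): max(1, 0, 2) = 2
Root (Black): min(18, 10, 2) = 2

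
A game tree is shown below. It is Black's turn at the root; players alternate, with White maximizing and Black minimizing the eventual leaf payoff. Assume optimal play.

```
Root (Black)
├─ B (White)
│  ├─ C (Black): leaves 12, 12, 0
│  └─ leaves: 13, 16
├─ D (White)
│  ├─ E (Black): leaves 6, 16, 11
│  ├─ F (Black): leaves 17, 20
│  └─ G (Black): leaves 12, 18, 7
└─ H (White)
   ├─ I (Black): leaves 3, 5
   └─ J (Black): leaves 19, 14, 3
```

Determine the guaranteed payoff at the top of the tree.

3

C (Black): min(12, 12, 0) = 0
B (White): max(0, 13, 16) = 16
E (Black): min(6, 16, 11) = 6
F (Black): min(17, 20) = 17
G (Black): min(12, 18, 7) = 7
D (White): max(6, 17, 7) = 17
I (Black): min(3, 5) = 3
J (Black): min(19, 14, 3) = 3
H (White): max(3, 3) = 3
Root (Black): min(16, 17, 3) = 3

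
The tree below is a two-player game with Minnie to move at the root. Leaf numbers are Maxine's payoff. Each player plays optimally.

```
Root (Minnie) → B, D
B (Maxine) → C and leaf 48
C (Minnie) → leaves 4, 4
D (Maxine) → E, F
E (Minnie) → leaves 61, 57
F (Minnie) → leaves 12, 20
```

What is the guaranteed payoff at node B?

48

C: min(4, 4) = 4
B: max(4, 48) = 48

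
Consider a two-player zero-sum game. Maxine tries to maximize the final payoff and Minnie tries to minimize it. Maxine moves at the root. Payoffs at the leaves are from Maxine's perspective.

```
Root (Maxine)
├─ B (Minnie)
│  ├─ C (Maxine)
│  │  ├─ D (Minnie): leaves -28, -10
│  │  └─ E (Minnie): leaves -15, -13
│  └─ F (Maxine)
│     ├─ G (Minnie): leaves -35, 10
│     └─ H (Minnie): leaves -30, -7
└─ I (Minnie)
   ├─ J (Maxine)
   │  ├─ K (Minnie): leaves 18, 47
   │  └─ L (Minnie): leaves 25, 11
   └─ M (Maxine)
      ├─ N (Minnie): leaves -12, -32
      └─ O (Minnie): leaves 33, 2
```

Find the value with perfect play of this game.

2

D (Minnie): min(-28, -10) = -28
E (Minnie): min(-15, -13) = -15
C (Maxine): max(-28, -15) = -15
G (Minnie): min(-35, 10) = -35
H (Minnie): min(-30, -7) = -30
F (Maxine): max(-35, -30) = -30
B (Minnie): min(-15, -30) = -30
K (Minnie): min(18, 47) = 18
L (Minnie): min(25, 11) = 11
J (Maxine): max(18, 11) = 18
N (Minnie): min(-12, -32) = -32
O (Minnie): min(33, 2) = 2
M (Maxine): max(-32, 2) = 2
I (Minnie): min(18, 2) = 2
Root (Maxine): max(-30, 2) = 2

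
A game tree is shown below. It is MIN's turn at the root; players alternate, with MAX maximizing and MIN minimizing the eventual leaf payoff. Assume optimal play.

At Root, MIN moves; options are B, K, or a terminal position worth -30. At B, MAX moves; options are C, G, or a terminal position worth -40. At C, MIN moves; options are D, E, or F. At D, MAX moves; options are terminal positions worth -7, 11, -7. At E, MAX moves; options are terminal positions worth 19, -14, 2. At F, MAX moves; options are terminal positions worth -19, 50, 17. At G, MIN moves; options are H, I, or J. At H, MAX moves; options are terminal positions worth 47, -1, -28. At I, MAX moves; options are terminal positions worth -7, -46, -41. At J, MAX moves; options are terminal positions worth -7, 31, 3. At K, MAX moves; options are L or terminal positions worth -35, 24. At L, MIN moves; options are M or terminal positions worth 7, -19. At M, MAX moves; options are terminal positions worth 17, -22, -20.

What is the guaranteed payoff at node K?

24

M: max(17, -22, -20) = 17
L: min(17, 7, -19) = -19
K: max(-19, -35, 24) = 24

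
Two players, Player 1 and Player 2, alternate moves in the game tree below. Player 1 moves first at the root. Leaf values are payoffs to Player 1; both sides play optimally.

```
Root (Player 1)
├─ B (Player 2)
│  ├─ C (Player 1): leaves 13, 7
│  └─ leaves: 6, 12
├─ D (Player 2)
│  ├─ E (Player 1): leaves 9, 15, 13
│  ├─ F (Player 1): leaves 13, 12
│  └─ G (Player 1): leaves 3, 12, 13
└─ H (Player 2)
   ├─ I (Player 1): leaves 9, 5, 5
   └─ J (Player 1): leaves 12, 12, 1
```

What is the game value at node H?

9

I: max(9, 5, 5) = 9
J: max(12, 12, 1) = 12
H: min(9, 12) = 9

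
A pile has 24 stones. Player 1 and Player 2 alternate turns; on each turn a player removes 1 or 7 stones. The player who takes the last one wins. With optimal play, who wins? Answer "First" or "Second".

Compute winning (W) and losing (L) positions by backward induction:
i:   0  1  2  3  4  5  6  7  8  9 10 11 12 13 14 15 16 17 18 19 20 21 22 23 24
     L  W  L  W  L  W  L  W  L  W  L  W  L  W  L  W  L  W  L  W  L  W  L  W  L
Position 24 is L, so the second player wins.

Second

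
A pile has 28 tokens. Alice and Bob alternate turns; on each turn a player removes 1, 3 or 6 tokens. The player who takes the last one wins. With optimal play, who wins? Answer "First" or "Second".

First

i:   0  1  2  3  4  5  6  7  8  9 10 11 12 13 14 15 16 17 18 19 20 21 22 23 24 25 26 27 28
     L  W  L  W  L  W  W  W  W  L  W  L  W  L  W  W  W  W  L  W  L  W  L  W  W  W  W  L  W
Position 28 is W, so the first player wins.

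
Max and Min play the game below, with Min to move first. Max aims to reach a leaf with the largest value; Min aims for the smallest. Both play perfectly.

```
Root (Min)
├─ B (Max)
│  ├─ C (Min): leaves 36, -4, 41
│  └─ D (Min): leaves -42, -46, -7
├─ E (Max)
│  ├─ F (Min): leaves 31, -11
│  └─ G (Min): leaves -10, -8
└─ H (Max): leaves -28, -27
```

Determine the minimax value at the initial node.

-27

C (Min): min(36, -4, 41) = -4
D (Min): min(-42, -46, -7) = -46
B (Max): max(-4, -46) = -4
F (Min): min(31, -11) = -11
G (Min): min(-10, -8) = -10
E (Max): max(-11, -10) = -10
H (Max): max(-28, -27) = -27
Root (Min): min(-4, -10, -27) = -27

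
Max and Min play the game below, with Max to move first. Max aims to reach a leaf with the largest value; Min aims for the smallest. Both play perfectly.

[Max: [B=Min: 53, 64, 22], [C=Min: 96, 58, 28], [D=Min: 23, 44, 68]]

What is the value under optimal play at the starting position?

28

B (Min): min(53, 64, 22) = 22
C (Min): min(96, 58, 28) = 28
D (Min): min(23, 44, 68) = 23
Root (Max): max(22, 28, 23) = 28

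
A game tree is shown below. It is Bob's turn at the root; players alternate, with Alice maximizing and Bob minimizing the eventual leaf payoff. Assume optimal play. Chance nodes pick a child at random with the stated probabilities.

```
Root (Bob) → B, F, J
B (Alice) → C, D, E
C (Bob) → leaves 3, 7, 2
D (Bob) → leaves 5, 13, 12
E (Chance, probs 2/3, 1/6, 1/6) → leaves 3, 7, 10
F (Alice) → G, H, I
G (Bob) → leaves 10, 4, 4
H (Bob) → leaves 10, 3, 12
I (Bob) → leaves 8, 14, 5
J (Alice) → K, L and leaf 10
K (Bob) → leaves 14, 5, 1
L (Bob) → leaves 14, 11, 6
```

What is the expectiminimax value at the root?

C (Bob): min(3, 7, 2) = 2
D (Bob): min(5, 13, 12) = 5
E (Chance): 2/3·3 + 1/6·7 + 1/6·10 = 4.83
B (Alice): max(2, 5, 4.83) = 5
G (Bob): min(10, 4, 4) = 4
H (Bob): min(10, 3, 12) = 3
I (Bob): min(8, 14, 5) = 5
F (Alice): max(4, 3, 5) = 5
K (Bob): min(14, 5, 1) = 1
L (Bob): min(14, 11, 6) = 6
J (Alice): max(1, 6, 10) = 10
Root (Bob): min(5, 5, 10) = 5

5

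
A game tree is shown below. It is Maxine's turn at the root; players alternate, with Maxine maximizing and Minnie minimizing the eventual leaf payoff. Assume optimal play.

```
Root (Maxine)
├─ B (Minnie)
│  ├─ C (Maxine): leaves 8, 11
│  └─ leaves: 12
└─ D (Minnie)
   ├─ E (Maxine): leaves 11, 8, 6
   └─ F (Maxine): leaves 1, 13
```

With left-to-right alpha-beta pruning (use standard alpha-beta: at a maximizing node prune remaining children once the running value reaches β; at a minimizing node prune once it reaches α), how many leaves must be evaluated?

C [α=-∞,β=+∞]: v=11
B [α=-∞,β=+∞]: v=11
E [α=11,β=+∞]: v=11
D [α=11,β=+∞]: v=11 after child 1 ≤ α → α-cutoff, skip 1
Root [α=-∞,β=+∞]: v=11
Leaves evaluated: 6 of 8.

6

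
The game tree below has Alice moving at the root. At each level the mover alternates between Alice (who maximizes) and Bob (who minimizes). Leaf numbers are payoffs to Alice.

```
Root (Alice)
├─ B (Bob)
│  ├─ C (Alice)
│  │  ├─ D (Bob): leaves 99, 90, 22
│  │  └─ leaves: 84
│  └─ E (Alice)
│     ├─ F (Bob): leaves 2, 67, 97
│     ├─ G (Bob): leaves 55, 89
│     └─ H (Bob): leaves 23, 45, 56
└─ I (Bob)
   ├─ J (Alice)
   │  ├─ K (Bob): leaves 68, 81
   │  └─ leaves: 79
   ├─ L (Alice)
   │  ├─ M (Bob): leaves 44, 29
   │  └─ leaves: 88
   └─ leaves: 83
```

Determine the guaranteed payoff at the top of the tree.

79

D (Bob): min(99, 90, 22) = 22
C (Alice): max(22, 84) = 84
F (Bob): min(2, 67, 97) = 2
G (Bob): min(55, 89) = 55
H (Bob): min(23, 45, 56) = 23
E (Alice): max(2, 55, 23) = 55
B (Bob): min(84, 55) = 55
K (Bob): min(68, 81) = 68
J (Alice): max(68, 79) = 79
M (Bob): min(44, 29) = 29
L (Alice): max(29, 88) = 88
I (Bob): min(79, 88, 83) = 79
Root (Alice): max(55, 79) = 79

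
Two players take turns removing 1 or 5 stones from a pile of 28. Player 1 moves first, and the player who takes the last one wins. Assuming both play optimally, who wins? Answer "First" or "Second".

Second

i:   0  1  2  3  4  5  6  7  8  9 10 11 12 13 14 15 16 17 18 19 20 21 22 23 24 25 26 27 28
     L  W  L  W  L  W  L  W  L  W  L  W  L  W  L  W  L  W  L  W  L  W  L  W  L  W  L  W  L
Position 28 is L, so the second player wins.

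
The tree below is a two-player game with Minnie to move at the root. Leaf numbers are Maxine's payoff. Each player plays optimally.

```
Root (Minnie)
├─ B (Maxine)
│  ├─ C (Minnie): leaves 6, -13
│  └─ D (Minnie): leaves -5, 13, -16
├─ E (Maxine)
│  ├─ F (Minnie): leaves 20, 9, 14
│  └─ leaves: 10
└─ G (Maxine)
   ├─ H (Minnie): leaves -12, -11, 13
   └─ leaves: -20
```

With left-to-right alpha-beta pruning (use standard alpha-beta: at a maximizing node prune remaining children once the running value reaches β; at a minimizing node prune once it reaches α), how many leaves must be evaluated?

C [α=-∞,β=+∞]: v=-13
D [α=-13,β=+∞]: v=-16
B [α=-∞,β=+∞]: v=-13
F [α=-∞,β=-13]: v=9
E [α=-∞,β=-13]: v=9 after child 1 ≥ β → β-cutoff, skip 1
H [α=-∞,β=-13]: v=-12
G [α=-∞,β=-13]: v=-12 after child 1 ≥ β → β-cutoff, skip 1
Root [α=-∞,β=+∞]: v=-13
Leaves evaluated: 11 of 13.

11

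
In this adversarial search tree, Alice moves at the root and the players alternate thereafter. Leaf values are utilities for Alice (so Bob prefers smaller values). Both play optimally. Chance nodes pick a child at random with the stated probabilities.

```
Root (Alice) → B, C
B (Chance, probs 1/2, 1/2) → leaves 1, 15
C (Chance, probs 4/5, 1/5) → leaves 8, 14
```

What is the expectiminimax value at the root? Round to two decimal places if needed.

B (Chance): 1/2·1 + 1/2·15 = 8
C (Chance): 4/5·8 + 1/5·14 = 9.2
Root (Alice): max(8, 9.2) = 9.2

9.2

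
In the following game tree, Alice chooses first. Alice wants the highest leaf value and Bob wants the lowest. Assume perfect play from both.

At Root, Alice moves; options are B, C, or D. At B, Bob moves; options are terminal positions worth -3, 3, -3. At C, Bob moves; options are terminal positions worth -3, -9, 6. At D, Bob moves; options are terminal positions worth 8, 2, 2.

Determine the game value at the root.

B (Bob): min(-3, 3, -3) = -3
C (Bob): min(-3, -9, 6) = -9
D (Bob): min(8, 2, 2) = 2
Root (Alice): max(-3, -9, 2) = 2

2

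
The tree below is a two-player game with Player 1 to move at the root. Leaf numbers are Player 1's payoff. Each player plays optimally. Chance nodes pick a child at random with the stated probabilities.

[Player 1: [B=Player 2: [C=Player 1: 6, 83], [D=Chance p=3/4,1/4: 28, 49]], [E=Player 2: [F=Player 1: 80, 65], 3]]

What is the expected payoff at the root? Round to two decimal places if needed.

C (Player 1): max(6, 83) = 83
D (Chance): 3/4·28 + 1/4·49 = 33.25
B (Player 2): min(83, 33.25) = 33.25
F (Player 1): max(80, 65) = 80
E (Player 2): min(80, 3) = 3
Root (Player 1): max(33.25, 3) = 33.25

33.25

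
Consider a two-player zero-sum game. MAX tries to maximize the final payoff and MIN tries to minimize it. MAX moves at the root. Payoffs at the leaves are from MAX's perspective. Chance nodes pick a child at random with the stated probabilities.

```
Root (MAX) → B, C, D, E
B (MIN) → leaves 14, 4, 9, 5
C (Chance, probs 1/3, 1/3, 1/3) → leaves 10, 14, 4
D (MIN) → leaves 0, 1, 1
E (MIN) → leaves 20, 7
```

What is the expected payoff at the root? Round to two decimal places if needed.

9.33

B (MIN): min(14, 4, 9, 5) = 4
C (Chance): 1/3·10 + 1/3·14 + 1/3·4 = 9.33
D (MIN): min(0, 1, 1) = 0
E (MIN): min(20, 7) = 7
Root (MAX): max(4, 9.33, 0, 7) = 9.33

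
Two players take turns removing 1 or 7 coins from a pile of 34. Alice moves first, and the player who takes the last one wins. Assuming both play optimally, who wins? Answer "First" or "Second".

Mark each pile size as W (mover wins) or L (mover loses):
i:   0  1  2  3  4  5  6  7  8  9 10 11 12 13 14 15 16 17 18 19 20 21 22 23 24 25 26 27 28 29 30 31 32 33 34
     L  W  L  W  L  W  L  W  L  W  L  W  L  W  L  W  L  W  L  W  L  W  L  W  L  W  L  W  L  W  L  W  L  W  L
Position 34 is L, so the second player wins.

Second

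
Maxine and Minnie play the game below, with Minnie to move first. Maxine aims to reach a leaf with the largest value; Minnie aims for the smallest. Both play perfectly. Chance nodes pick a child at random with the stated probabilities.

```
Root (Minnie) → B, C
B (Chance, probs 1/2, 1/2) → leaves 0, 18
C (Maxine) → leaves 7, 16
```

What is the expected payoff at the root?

9

B (Chance): 1/2·0 + 1/2·18 = 9
C (Maxine): max(7, 16) = 16
Root (Minnie): min(9, 16) = 9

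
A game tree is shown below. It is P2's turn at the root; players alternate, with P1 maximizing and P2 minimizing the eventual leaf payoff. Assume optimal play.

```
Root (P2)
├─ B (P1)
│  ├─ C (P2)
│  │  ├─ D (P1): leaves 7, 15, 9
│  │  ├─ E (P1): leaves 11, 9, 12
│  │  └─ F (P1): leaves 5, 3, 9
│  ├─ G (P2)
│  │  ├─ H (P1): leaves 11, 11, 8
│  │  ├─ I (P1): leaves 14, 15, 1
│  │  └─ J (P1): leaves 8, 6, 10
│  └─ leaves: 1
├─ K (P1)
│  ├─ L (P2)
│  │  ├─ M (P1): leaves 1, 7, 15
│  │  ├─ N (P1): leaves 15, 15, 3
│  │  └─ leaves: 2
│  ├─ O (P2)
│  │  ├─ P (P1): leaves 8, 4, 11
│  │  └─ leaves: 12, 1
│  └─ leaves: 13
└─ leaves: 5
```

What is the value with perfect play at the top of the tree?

D (P1): max(7, 15, 9) = 15
E (P1): max(11, 9, 12) = 12
F (P1): max(5, 3, 9) = 9
C (P2): min(15, 12, 9) = 9
H (P1): max(11, 11, 8) = 11
I (P1): max(14, 15, 1) = 15
J (P1): max(8, 6, 10) = 10
G (P2): min(11, 15, 10) = 10
B (P1): max(9, 10, 1) = 10
M (P1): max(1, 7, 15) = 15
N (P1): max(15, 15, 3) = 15
L (P2): min(15, 15, 2) = 2
P (P1): max(8, 4, 11) = 11
O (P2): min(11, 12, 1) = 1
K (P1): max(2, 1, 13) = 13
Root (P2): min(10, 13, 5) = 5

5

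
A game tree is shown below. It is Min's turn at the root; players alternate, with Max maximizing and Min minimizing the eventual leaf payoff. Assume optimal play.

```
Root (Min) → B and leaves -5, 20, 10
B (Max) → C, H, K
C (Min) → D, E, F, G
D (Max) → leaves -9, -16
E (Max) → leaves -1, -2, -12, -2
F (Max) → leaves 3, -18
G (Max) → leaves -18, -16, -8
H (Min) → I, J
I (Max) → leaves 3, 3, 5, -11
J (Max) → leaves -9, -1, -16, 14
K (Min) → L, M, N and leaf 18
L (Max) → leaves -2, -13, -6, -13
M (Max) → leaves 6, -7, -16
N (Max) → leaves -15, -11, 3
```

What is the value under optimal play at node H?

I: max(3, 3, 5, -11) = 5
J: max(-9, -1, -16, 14) = 14
H: min(5, 14) = 5

5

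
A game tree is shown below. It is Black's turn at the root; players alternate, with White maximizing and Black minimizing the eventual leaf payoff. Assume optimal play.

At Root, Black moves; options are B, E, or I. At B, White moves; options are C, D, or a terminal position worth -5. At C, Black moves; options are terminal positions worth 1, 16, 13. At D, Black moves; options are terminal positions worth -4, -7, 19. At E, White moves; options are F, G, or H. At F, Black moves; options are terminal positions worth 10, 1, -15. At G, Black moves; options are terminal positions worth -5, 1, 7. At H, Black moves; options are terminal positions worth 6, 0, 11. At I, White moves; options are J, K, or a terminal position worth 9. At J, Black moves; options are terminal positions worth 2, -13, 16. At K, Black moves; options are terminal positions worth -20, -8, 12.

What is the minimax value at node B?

C: min(1, 16, 13) = 1
D: min(-4, -7, 19) = -7
B: max(1, -7, -5) = 1

1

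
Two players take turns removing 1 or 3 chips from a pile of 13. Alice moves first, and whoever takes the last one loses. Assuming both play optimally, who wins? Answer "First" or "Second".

Compute winning (W) and losing (L) positions by backward induction:
i:   0  1  2  3  4  5  6  7  8  9 10 11 12 13
     W  L  W  L  W  L  W  L  W  L  W  L  W  L
Position 13 is L, so the second player wins.

Second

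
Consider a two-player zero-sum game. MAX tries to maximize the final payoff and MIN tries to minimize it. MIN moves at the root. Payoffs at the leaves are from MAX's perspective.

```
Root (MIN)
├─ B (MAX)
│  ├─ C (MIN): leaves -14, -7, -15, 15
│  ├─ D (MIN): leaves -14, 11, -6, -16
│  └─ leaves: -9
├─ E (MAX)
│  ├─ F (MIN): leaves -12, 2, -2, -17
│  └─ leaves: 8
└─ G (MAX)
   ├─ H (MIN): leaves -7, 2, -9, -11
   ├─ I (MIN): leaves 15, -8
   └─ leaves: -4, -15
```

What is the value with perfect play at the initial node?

C (MIN): min(-14, -7, -15, 15) = -15
D (MIN): min(-14, 11, -6, -16) = -16
B (MAX): max(-15, -16, -9) = -9
F (MIN): min(-12, 2, -2, -17) = -17
E (MAX): max(-17, 8) = 8
H (MIN): min(-7, 2, -9, -11) = -11
I (MIN): min(15, -8) = -8
G (MAX): max(-11, -8, -4, -15) = -4
Root (MIN): min(-9, 8, -4) = -9

-9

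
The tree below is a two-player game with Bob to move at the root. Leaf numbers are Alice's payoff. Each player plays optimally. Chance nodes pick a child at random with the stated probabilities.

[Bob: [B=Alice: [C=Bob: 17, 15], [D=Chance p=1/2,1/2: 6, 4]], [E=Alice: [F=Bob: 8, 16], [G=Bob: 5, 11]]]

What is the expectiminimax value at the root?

8

C (Bob): min(17, 15) = 15
D (Chance): 1/2·6 + 1/2·4 = 5
B (Alice): max(15, 5) = 15
F (Bob): min(8, 16) = 8
G (Bob): min(5, 11) = 5
E (Alice): max(8, 5) = 8
Root (Bob): min(15, 8) = 8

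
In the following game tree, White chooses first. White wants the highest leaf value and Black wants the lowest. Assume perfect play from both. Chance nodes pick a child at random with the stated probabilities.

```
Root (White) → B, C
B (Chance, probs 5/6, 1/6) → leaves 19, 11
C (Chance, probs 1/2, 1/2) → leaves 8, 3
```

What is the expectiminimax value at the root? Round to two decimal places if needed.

17.67

B (Chance): 5/6·19 + 1/6·11 = 17.67
C (Chance): 1/2·8 + 1/2·3 = 5.5
Root (White): max(17.67, 5.5) = 17.67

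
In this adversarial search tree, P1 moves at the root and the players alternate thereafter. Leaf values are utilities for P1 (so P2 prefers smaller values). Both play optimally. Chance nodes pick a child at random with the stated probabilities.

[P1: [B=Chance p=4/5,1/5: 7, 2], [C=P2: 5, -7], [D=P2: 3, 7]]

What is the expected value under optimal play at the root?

B (Chance): 4/5·7 + 1/5·2 = 6
C (P2): min(5, -7) = -7
D (P2): min(3, 7) = 3
Root (P1): max(6, -7, 3) = 6

6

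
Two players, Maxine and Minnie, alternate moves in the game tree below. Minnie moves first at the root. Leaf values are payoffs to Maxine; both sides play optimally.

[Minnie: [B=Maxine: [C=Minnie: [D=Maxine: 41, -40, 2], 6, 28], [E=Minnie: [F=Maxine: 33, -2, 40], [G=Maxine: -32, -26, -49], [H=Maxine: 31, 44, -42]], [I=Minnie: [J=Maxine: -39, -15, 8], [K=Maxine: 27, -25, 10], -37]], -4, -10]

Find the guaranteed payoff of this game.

D (Maxine): max(41, -40, 2) = 41
C (Minnie): min(41, 6, 28) = 6
F (Maxine): max(33, -2, 40) = 40
G (Maxine): max(-32, -26, -49) = -26
H (Maxine): max(31, 44, -42) = 44
E (Minnie): min(40, -26, 44) = -26
J (Maxine): max(-39, -15, 8) = 8
K (Maxine): max(27, -25, 10) = 27
I (Minnie): min(8, 27, -37) = -37
B (Maxine): max(6, -26, -37) = 6
Root (Minnie): min(6, -4, -10) = -10

-10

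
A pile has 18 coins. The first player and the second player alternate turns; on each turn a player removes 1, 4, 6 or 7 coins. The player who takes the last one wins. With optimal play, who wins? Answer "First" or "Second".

Second

i:   0  1  2  3  4  5  6  7  8  9 10 11 12 13 14 15 16 17 18
     L  W  L  W  W  L  W  W  W  W  L  W  W  L  W  L  W  W  L
Position 18 is L, so the second player wins.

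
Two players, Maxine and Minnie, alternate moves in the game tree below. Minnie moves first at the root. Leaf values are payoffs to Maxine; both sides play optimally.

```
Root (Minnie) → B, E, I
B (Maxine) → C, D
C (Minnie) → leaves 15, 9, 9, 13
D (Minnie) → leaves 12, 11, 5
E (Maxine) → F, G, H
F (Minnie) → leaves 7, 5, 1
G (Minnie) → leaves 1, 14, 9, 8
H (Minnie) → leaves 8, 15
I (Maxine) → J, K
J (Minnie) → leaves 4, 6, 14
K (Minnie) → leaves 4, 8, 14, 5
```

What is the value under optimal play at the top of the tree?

4

C (Minnie): min(15, 9, 9, 13) = 9
D (Minnie): min(12, 11, 5) = 5
B (Maxine): max(9, 5) = 9
F (Minnie): min(7, 5, 1) = 1
G (Minnie): min(1, 14, 9, 8) = 1
H (Minnie): min(8, 15) = 8
E (Maxine): max(1, 1, 8) = 8
J (Minnie): min(4, 6, 14) = 4
K (Minnie): min(4, 8, 14, 5) = 4
I (Maxine): max(4, 4) = 4
Root (Minnie): min(9, 8, 4) = 4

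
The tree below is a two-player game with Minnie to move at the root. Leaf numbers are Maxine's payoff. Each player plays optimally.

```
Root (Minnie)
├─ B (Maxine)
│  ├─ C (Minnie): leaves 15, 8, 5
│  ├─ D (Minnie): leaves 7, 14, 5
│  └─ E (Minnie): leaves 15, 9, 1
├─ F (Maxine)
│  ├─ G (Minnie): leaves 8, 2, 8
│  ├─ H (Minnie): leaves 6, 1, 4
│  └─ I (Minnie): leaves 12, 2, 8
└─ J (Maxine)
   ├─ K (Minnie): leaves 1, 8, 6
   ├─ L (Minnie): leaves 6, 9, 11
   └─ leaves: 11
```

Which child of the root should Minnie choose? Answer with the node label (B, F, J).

C (Minnie): min(15, 8, 5) = 5
D (Minnie): min(7, 14, 5) = 5
E (Minnie): min(15, 9, 1) = 1
B (Maxine): max(5, 5, 1) = 5
G (Minnie): min(8, 2, 8) = 2
H (Minnie): min(6, 1, 4) = 1
I (Minnie): min(12, 2, 8) = 2
F (Maxine): max(2, 1, 2) = 2
K (Minnie): min(1, 8, 6) = 1
L (Minnie): min(6, 9, 11) = 6
J (Maxine): max(1, 6, 11) = 11
Root (Minnie): min(5, 2, 11) = 2
Minnie picks the child with the lowest value: F (value 2).

F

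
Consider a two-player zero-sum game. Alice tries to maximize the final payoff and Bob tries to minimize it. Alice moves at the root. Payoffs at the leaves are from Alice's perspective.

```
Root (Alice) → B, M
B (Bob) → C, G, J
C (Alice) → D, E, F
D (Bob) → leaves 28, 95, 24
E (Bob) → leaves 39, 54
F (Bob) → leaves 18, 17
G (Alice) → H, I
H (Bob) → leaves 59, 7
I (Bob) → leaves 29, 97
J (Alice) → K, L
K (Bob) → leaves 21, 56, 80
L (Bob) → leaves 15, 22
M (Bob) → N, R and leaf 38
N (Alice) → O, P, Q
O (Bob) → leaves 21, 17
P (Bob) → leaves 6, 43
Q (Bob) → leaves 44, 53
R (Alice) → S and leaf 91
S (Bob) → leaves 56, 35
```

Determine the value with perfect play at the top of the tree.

D (Bob): min(28, 95, 24) = 24
E (Bob): min(39, 54) = 39
F (Bob): min(18, 17) = 17
C (Alice): max(24, 39, 17) = 39
H (Bob): min(59, 7) = 7
I (Bob): min(29, 97) = 29
G (Alice): max(7, 29) = 29
K (Bob): min(21, 56, 80) = 21
L (Bob): min(15, 22) = 15
J (Alice): max(21, 15) = 21
B (Bob): min(39, 29, 21) = 21
O (Bob): min(21, 17) = 17
P (Bob): min(6, 43) = 6
Q (Bob): min(44, 53) = 44
N (Alice): max(17, 6, 44) = 44
S (Bob): min(56, 35) = 35
R (Alice): max(35, 91) = 91
M (Bob): min(44, 91, 38) = 38
Root (Alice): max(21, 38) = 38

38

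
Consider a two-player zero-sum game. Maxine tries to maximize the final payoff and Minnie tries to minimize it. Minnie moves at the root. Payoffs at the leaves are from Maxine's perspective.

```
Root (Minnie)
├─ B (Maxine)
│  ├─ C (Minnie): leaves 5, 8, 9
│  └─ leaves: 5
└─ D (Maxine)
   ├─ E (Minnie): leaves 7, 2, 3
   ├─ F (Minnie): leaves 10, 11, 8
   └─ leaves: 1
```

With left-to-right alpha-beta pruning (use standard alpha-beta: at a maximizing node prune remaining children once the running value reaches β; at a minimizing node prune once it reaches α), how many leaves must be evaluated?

10

C [α=-∞,β=+∞]: v=5
B [α=-∞,β=+∞]: v=5
E [α=-∞,β=5]: v=2
F [α=2,β=5]: v=8
D [α=-∞,β=5]: v=8 after child 2 ≥ β → β-cutoff, skip 1
Root [α=-∞,β=+∞]: v=5
Leaves evaluated: 10 of 11.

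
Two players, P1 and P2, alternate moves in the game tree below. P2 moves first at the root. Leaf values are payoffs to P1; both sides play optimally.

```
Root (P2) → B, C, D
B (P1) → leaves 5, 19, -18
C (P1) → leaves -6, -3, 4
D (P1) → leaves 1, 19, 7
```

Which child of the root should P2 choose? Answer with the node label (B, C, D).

C

B (P1): max(5, 19, -18) = 19
C (P1): max(-6, -3, 4) = 4
D (P1): max(1, 19, 7) = 19
Root (P2): min(19, 4, 19) = 4
P2 picks the child with the lowest value: C (value 4).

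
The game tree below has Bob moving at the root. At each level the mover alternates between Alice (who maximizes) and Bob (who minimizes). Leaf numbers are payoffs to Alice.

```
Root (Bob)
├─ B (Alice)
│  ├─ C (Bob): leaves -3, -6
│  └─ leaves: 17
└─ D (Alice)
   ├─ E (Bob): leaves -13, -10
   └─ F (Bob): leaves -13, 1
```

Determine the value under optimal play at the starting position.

C (Bob): min(-3, -6) = -6
B (Alice): max(-6, 17) = 17
E (Bob): min(-13, -10) = -13
F (Bob): min(-13, 1) = -13
D (Alice): max(-13, -13) = -13
Root (Bob): min(17, -13) = -13

-13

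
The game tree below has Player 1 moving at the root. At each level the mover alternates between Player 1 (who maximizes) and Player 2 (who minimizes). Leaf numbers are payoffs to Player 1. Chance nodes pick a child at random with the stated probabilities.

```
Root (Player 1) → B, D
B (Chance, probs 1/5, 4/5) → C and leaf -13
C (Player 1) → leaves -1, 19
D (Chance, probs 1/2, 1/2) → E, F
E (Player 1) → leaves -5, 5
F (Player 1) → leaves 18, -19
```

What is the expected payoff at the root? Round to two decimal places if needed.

C (Player 1): max(-1, 19) = 19
B (Chance): 1/5·19 + 4/5·-13 = -6.6
E (Player 1): max(-5, 5) = 5
F (Player 1): max(18, -19) = 18
D (Chance): 1/2·5 + 1/2·18 = 11.5
Root (Player 1): max(-6.6, 11.5) = 11.5

11.5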